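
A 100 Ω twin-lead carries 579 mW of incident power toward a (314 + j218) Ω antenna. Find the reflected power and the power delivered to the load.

P_reflected ≈ 247 mW; P_delivered ≈ 332 mW

|Γ| = |(214 + j218)/(414 + j218)| = 0.653
|Γ|² = 0.426
P_refl = |Γ|²·P_inc = 247 mW, P_del = (1 − |Γ|²)·P_inc = 332 mW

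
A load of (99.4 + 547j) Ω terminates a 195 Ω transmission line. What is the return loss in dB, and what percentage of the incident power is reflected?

Γ = (-95.6 + j547)/(294.4 + j547), |Γ| = 0.894
RL = −20·log₁₀(0.894) = 0.974 dB
P_refl/P_inc = |Γ|² = 0.799

RL ≈ 0.974 dB; 79.9% of incident power reflected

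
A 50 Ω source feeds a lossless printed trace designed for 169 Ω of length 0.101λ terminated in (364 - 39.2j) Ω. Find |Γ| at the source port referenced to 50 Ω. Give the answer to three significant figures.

βl = 2π × 0.101 = 36.4°
tan(βl) = 0.736
Z_in = Z_0·(Z_L + jZ_0·tanβl)/(Z_0 + jZ_L·tanβl) = 144 − j123 Ω
Γ_s = (Z_in − Z_s)/(Z_in + Z_s) = (94.5 − j123)/(194 − j123), |Γ_s| = 0.674

|Γ| ≈ 0.674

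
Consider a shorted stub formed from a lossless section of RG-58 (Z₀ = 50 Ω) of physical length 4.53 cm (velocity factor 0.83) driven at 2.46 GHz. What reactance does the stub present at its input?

X_in ≈ -17.1 Ω (capacitive)

λ = v/f = 0.83·c / 2.46 GHz = 0.101 m
βl = 2π·l/λ = 2π × 0.448 = 161°
tan(βl) = -0.342
For a shorted stub, Z_in = jZ_0·tan(βl)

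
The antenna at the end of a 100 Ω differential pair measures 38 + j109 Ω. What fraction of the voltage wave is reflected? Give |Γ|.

Γ = (Z_L − Z_0)/(Z_L + Z_0) = (-62 + j109)/(138 + j109)
|Γ| = 125/176

|Γ| ≈ 0.713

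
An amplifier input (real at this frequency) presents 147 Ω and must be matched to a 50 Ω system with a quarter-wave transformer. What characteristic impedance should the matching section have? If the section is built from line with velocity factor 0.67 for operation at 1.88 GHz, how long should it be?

Z_qwt = √(Z_0·R_L) = √(50 × 147) = √7350
λ = 0.67·c/f = 0.107 m, so l = λ/4 = 0.0267 m

Z_qwt ≈ 85.7 Ω; length ≈ 2.67 cm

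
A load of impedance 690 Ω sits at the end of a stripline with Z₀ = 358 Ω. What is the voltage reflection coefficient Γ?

Γ = 0.317

Γ = (Z_L − Z_0)/(Z_L + Z_0) = (690 − 358)/(690 + 358) = 332/1048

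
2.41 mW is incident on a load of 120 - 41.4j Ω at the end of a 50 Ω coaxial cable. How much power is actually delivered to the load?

|Γ| = |(70 − j41.4)/(170 − j41.4)| = 0.465
|Γ|² = 0.216
P_refl = |Γ|²·P_inc = 0.521 mW, P_del = (1 − |Γ|²)·P_inc = 1.89 mW

P_delivered ≈ 1.89 mW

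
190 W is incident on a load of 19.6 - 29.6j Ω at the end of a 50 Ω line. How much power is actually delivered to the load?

|Γ| = |(-30.4 − j29.6)/(69.6 − j29.6)| = 0.561
|Γ|² = 0.315
P_refl = |Γ|²·P_inc = 59.8 W, P_del = (1 − |Γ|²)·P_inc = 130 W

P_delivered ≈ 130 W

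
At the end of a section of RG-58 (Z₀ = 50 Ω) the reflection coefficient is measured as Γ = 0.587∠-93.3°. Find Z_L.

Z_L ≈ 23.2 − j41.5 Ω

Z_L = Z_0·(1 + Γ)/(1 − Γ) = 50·(0.966 − j0.586)/(1.03 + j0.586)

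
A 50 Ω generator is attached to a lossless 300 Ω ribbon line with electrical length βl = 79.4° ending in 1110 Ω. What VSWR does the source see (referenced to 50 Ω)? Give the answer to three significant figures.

tan(βl) = 5.34
Z_in = Z_0·(Z_L + jZ_0·tanβl)/(Z_0 + jZ_L·tanβl) = 83.7 − j51.9 Ω
Γ_s = (Z_in − Z_s)/(Z_in + Z_s) = (33.7 − j51.9)/(134 − j51.9), |Γ_s| = 0.432
VSWR = (1 + |Γ_s|)/(1 − |Γ_s|)

VSWR ≈ 2.52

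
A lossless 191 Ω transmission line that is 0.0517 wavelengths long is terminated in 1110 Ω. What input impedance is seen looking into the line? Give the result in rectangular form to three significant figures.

Z_in ≈ 256 − j436 Ω

βl = 2π × 0.0517 = 18.6°
tan(βl) = tan(18.6°) = 0.337
Z_in = Z_0·(Z_L + jZ_0·tanβl)/(Z_0 + jZ_L·tanβl)
     = 191·(1110 + j64.3)/(191 + j374)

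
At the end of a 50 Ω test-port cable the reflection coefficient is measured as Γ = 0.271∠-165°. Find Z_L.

Z_L = Z_0·(1 + Γ)/(1 − Γ) = 50·(0.738 − j0.0701)/(1.26 + j0.0701)

Z_L ≈ 29 − j4.39 Ω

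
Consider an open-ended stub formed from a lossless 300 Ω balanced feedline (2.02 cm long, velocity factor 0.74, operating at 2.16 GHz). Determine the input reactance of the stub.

X_in ≈ -105 Ω (capacitive)

λ = v/f = 0.74·c / 2.16 GHz = 0.103 m
βl = 2π·l/λ = 2π × 0.197 = 70.8°
tan(βl) = 2.86
For an open-ended stub, Z_in = −jZ_0·cot(βl) = −jZ_0/tan(βl)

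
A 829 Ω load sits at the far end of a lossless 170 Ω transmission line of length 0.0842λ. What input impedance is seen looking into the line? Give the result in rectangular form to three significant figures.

βl = 2π × 0.0842 = 30.3°
tan(βl) = tan(30.3°) = 0.585
Z_in = Z_0·(Z_L + jZ_0·tanβl)/(Z_0 + jZ_L·tanβl)
     = 170·(829 + j99.4)/(170 + j485)

Z_in ≈ 122 − j248 Ω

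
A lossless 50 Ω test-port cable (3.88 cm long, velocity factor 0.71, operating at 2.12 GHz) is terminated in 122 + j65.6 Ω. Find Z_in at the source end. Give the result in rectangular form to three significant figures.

λ = v/f = 0.71·c / 2.12 GHz = 0.1 m
βl = 2π·l/λ = 2π × 0.386 = 139°
tan(βl) = tan(139°) = -0.869
Z_in = Z_0·(Z_L + jZ_0·tanβl)/(Z_0 + jZ_L·tanβl)
     = 50·(122 + j22.2)/(107 − j106)

Z_in ≈ 23.6 + j33.7 Ω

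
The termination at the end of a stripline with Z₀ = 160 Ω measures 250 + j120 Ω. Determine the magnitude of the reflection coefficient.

Γ = (Z_L − Z_0)/(Z_L + Z_0) = (90 + j120)/(410 + j120)
|Γ| = 150/427

|Γ| ≈ 0.351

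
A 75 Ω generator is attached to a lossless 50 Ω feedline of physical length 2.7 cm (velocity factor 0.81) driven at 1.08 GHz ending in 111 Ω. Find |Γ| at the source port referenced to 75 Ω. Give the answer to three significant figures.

|Γ| ≈ 0.418

λ = v/f = 0.81·c / 1.08 GHz = 0.225 m
βl = 2π·l/λ = 2π × 0.12 = 43.2°
tan(βl) = 0.939
Z_in = Z_0·(Z_L + jZ_0·tanβl)/(Z_0 + jZ_L·tanβl) = 39.1 − j34.5 Ω
Γ_s = (Z_in − Z_s)/(Z_in + Z_s) = (-35.9 − j34.5)/(114 − j34.5), |Γ_s| = 0.418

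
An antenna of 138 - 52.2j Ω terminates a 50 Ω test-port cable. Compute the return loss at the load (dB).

RL ≈ 5.61 dB

Γ = (88 − j52.2)/(188 − j52.2), |Γ| = 0.524
RL = −20·log₁₀|Γ| = −20·log₁₀(0.524)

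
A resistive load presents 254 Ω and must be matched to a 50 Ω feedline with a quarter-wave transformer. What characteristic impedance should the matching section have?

Z_qwt ≈ 113 Ω

Z_qwt = √(Z_0·R_L) = √(50 × 254) = √12700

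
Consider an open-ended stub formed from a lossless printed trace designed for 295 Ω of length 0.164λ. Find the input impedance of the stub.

Z_in ≈ −j177 Ω

βl = 2π × 0.164 = 59°
tan(βl) = 1.67
For an open-ended stub, Z_in = −jZ_0·cot(βl) = −jZ_0/tan(βl)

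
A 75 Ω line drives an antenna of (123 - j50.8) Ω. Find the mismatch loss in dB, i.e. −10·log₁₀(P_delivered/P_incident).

Γ = (48 − j50.8)/(198 − j50.8), |Γ| = 0.342
|Γ|² = 0.117, so P_del/P_inc = 1 − |Γ|² = 0.883
ML = −10·log₁₀(1 − |Γ|²)

mismatch loss ≈ 0.54 dB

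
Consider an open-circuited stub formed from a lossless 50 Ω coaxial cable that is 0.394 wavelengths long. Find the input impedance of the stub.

Z_in ≈ +j63.6 Ω

βl = 2π × 0.394 = 142°
tan(βl) = -0.786
For an open-circuited stub, Z_in = −jZ_0·cot(βl) = −jZ_0/tan(βl)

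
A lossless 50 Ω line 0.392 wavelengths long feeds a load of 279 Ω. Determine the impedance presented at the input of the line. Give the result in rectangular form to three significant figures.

βl = 2π × 0.392 = 141°
tan(βl) = tan(141°) = -0.806
Z_in = Z_0·(Z_L + jZ_0·tanβl)/(Z_0 + jZ_L·tanβl)
     = 50·(279 − j40.3)/(50 − j225)

Z_in ≈ 21.7 + j57.2 Ω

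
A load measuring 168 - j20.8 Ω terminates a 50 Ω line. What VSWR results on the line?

VSWR ≈ 3.42

Γ = (Z_L − Z_0)/(Z_L + Z_0) = (118 − j20.8)/(218 − j20.8)
|Γ| = 120/219 = 0.547
VSWR = (1 + |Γ|)/(1 − |Γ|) = 1.55/0.453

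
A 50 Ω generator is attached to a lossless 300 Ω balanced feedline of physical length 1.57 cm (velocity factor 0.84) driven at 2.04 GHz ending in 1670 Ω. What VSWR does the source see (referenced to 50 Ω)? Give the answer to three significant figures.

λ = v/f = 0.84·c / 2.04 GHz = 0.124 m
βl = 2π·l/λ = 2π × 0.127 = 45.8°
tan(βl) = 1.03
Z_in = Z_0·(Z_L + jZ_0·tanβl)/(Z_0 + jZ_L·tanβl) = 102 − j274 Ω
Γ_s = (Z_in − Z_s)/(Z_in + Z_s) = (51.9 − j274)/(152 − j274), |Γ_s| = 0.89
VSWR = (1 + |Γ_s|)/(1 − |Γ_s|)

VSWR ≈ 17.2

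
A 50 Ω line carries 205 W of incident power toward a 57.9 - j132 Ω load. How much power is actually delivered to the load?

P_delivered ≈ 81.7 W

|Γ| = |(7.9 − j132)/(107.9 − j132)| = 0.776
|Γ|² = 0.602
P_refl = |Γ|²·P_inc = 123 W, P_del = (1 − |Γ|²)·P_inc = 81.7 W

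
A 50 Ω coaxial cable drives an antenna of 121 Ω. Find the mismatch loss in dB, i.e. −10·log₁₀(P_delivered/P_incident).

Γ = (121 − 50)/(121 + 50) = 0.415
|Γ|² = 0.172, so P_del/P_inc = 1 − |Γ|² = 0.828
ML = −10·log₁₀(1 − |Γ|²)

mismatch loss ≈ 0.822 dB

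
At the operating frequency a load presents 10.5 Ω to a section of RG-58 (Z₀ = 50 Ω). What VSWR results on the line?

VSWR ≈ 4.76

For a purely resistive load, VSWR = R_L/Z_0 or Z_0/R_L (whichever > 1) = 50/10.5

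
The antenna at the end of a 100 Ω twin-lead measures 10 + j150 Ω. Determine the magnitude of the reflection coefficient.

Γ = (Z_L − Z_0)/(Z_L + Z_0) = (-90 + j150)/(110 + j150)
|Γ| = 175/186

|Γ| ≈ 0.94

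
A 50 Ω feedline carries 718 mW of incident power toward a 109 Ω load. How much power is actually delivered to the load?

P_delivered ≈ 619 mW

Γ = (109 − 50)/(109 + 50) = 0.371
|Γ|² = 0.138
P_refl = |Γ|²·P_inc = 98.9 mW, P_del = (1 − |Γ|²)·P_inc = 619 mW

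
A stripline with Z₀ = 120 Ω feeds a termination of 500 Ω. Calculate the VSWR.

VSWR ≈ 4.17

Γ = (500 − 120)/(500 + 120) = 0.613
VSWR = (1 + 0.613)/(1 − 0.613)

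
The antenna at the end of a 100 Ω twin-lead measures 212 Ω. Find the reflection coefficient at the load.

Γ = (Z_L − Z_0)/(Z_L + Z_0) = (212 − 100)/(212 + 100) = 112/312

Γ = 0.359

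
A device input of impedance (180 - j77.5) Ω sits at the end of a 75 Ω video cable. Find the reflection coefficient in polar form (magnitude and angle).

Γ ≈ 0.49 ∠ -19.5°

Γ = (Z_L − Z_0)/(Z_L + Z_0) = (105 − j77.5)/(255 − j77.5)
|Γ| = 131/267 = 0.49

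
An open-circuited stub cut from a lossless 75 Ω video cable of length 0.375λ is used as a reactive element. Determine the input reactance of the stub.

X_in ≈ 75 Ω (inductive)

βl = 2π × 0.375 = 135°
tan(βl) = -1
For an open-circuited stub, Z_in = −jZ_0·cot(βl) = −jZ_0/tan(βl)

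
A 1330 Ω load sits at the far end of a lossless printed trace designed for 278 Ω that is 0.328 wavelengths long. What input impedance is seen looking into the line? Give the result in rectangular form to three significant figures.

βl = 2π × 0.328 = 118°
tan(βl) = tan(118°) = -1.87
Z_in = Z_0·(Z_L + jZ_0·tanβl)/(Z_0 + jZ_L·tanβl)
     = 278·(1330 − j521)/(278 − j2490)

Z_in ≈ 73.7 + j140 Ω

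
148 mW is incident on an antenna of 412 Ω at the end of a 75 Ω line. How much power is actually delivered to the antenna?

P_delivered ≈ 77.1 mW

Γ = (412 − 75)/(412 + 75) = 0.692
|Γ|² = 0.479
P_refl = |Γ|²·P_inc = 70.9 mW, P_del = (1 − |Γ|²)·P_inc = 77.1 mW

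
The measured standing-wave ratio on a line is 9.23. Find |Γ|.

|Γ| = (S − 1)/(S + 1) = (9.23 − 1)/(9.23 + 1) = 8.23/10.2

|Γ| ≈ 0.804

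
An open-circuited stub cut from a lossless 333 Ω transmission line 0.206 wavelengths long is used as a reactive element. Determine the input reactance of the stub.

X_in ≈ -94.5 Ω (capacitive)

βl = 2π × 0.206 = 74.2°
tan(βl) = 3.52
For an open-circuited stub, Z_in = −jZ_0·cot(βl) = −jZ_0/tan(βl)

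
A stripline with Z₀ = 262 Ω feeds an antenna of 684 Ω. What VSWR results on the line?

Γ = (684 − 262)/(684 + 262) = 0.446
VSWR = (1 + 0.446)/(1 − 0.446)

VSWR ≈ 2.61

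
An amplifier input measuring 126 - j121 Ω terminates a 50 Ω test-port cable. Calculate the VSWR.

VSWR ≈ 5.04

Γ = (Z_L − Z_0)/(Z_L + Z_0) = (76 − j121)/(176 − j121)
|Γ| = 143/214 = 0.669
VSWR = (1 + |Γ|)/(1 − |Γ|) = 1.67/0.331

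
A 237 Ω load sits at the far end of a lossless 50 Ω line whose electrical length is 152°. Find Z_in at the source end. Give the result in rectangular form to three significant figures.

tan(βl) = tan(152°) = -0.532
Z_in = Z_0·(Z_L + jZ_0·tanβl)/(Z_0 + jZ_L·tanβl)
     = 50·(237 − j26.6)/(50 − j126)

Z_in ≈ 41.4 + j77.6 Ω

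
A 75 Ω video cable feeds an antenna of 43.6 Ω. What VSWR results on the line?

VSWR ≈ 1.72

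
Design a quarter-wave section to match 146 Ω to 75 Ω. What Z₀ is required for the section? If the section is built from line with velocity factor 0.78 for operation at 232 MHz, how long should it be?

Z_qwt = √(Z_0·R_L) = √(75 × 146) = √10950
λ = 0.78·c/f = 1.01 m, so l = λ/4 = 0.252 m

Z_qwt ≈ 105 Ω; length ≈ 25.2 cm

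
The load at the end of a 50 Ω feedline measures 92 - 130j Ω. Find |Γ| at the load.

|Γ| ≈ 0.71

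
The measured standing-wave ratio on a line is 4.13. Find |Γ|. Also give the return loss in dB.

|Γ| = (S − 1)/(S + 1) = (4.13 − 1)/(4.13 + 1) = 3.13/5.13
RL = −20·log₁₀|Γ| = −20·log₁₀(0.61)

|Γ| ≈ 0.61; return loss ≈ 4.29 dB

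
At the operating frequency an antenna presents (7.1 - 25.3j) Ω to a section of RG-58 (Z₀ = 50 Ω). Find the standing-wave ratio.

VSWR ≈ 8.87

Γ = (Z_L − Z_0)/(Z_L + Z_0) = (-42.9 − j25.3)/(57.1 − j25.3)
|Γ| = 49.8/62.5 = 0.797
VSWR = (1 + |Γ|)/(1 − |Γ|) = 1.8/0.203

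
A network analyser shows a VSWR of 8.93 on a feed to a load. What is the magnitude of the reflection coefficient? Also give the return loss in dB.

|Γ| ≈ 0.799; return loss ≈ 1.95 dB

|Γ| = (S − 1)/(S + 1) = (8.93 − 1)/(8.93 + 1) = 7.93/9.93
RL = −20·log₁₀|Γ| = −20·log₁₀(0.799)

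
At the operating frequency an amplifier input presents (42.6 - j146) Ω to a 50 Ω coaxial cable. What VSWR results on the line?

VSWR ≈ 11.9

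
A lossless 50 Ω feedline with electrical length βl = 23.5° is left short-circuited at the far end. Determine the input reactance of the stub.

tan(βl) = 0.435
For a short-circuited stub, Z_in = jZ_0·tan(βl)

X_in ≈ 21.7 Ω (inductive)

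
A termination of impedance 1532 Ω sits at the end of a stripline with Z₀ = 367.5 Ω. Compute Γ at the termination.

Γ = 0.613

Γ = (Z_L − Z_0)/(Z_L + Z_0) = (1532 − 367.5)/(1532 + 367.5) = 1164/1900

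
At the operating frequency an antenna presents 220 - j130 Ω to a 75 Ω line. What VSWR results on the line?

VSWR ≈ 4.05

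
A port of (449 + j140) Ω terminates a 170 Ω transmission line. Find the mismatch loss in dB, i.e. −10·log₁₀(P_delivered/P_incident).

Γ = (279 + j140)/(619 + j140), |Γ| = 0.492
|Γ|² = 0.242, so P_del/P_inc = 1 − |Γ|² = 0.758
ML = −10·log₁₀(1 − |Γ|²)

mismatch loss ≈ 1.2 dB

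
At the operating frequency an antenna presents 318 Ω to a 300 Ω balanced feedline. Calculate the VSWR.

VSWR ≈ 1.06

For a purely resistive load, VSWR = R_L/Z_0 or Z_0/R_L (whichever > 1) = 318/300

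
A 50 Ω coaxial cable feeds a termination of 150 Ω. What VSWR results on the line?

For a purely resistive load, VSWR = R_L/Z_0 or Z_0/R_L (whichever > 1) = 150/50

VSWR ≈ 3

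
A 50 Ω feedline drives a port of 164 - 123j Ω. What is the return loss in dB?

Γ = (114 − j123)/(214 − j123), |Γ| = 0.679
RL = −20·log₁₀|Γ| = −20·log₁₀(0.679)

RL ≈ 3.36 dB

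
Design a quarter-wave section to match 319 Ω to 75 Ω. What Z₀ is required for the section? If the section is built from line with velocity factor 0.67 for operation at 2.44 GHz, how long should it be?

Z_qwt ≈ 155 Ω; length ≈ 2.06 cm

Z_qwt = √(Z_0·R_L) = √(75 × 319) = √23920
λ = 0.67·c/f = 0.0824 m, so l = λ/4 = 0.0206 m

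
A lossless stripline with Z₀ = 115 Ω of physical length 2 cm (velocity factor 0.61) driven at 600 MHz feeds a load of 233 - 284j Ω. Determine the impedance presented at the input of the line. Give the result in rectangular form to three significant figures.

Z_in ≈ 54.3 − j136 Ω

λ = v/f = 0.61·c / 600 MHz = 0.305 m
βl = 2π·l/λ = 2π × 0.0656 = 23.6°
tan(βl) = tan(23.6°) = 0.437
Z_in = Z_0·(Z_L + jZ_0·tanβl)/(Z_0 + jZ_L·tanβl)
     = 115·(233 − j234)/(239 + j102)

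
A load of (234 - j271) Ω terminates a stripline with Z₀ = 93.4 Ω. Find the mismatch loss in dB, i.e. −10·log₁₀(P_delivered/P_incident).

mismatch loss ≈ 3.15 dB

Γ = (140.6 − j271)/(327.4 − j271), |Γ| = 0.718
|Γ|² = 0.516, so P_del/P_inc = 1 − |Γ|² = 0.484
ML = −10·log₁₀(1 − |Γ|²)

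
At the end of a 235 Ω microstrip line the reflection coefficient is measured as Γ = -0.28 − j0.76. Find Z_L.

Z_L ≈ 36.5 − j161 Ω

Z_L = Z_0·(1 + Γ)/(1 − Γ) = 235·(0.72 − j0.76)/(1.28 + j0.76)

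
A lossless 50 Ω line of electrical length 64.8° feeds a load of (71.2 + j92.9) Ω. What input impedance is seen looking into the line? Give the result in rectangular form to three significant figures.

tan(βl) = tan(64.8°) = 2.13
Z_in = Z_0·(Z_L + jZ_0·tanβl)/(Z_0 + jZ_L·tanβl)
     = 50·(71.2 + j199)/(-147 + j151)

Z_in ≈ 22 − j45 Ω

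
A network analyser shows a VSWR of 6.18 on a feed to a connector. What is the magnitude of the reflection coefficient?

|Γ| = (S − 1)/(S + 1) = (6.18 − 1)/(6.18 + 1) = 5.18/7.18

|Γ| ≈ 0.721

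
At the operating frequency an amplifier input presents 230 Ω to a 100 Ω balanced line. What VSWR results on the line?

VSWR ≈ 2.3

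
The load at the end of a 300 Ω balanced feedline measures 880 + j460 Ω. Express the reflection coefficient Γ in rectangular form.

Γ ≈ 0.559 + j0.172

Γ = (Z_L − Z_0)/(Z_L + Z_0) = (580 + j460)/(1180 + j460)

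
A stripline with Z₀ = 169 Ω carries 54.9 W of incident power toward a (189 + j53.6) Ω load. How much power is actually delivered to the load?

P_delivered ≈ 53.5 W

|Γ| = |(20 + j53.6)/(358 + j53.6)| = 0.158
|Γ|² = 0.025
P_refl = |Γ|²·P_inc = 1.37 W, P_del = (1 − |Γ|²)·P_inc = 53.5 W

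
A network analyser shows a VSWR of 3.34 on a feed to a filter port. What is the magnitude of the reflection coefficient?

|Γ| ≈ 0.539

|Γ| = (S − 1)/(S + 1) = (3.34 − 1)/(3.34 + 1) = 2.34/4.34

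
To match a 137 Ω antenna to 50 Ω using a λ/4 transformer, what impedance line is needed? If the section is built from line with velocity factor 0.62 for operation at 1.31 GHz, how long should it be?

Z_qwt ≈ 82.8 Ω; length ≈ 3.55 cm

Z_qwt = √(Z_0·R_L) = √(50 × 137) = √6850
λ = 0.62·c/f = 0.142 m, so l = λ/4 = 0.0355 m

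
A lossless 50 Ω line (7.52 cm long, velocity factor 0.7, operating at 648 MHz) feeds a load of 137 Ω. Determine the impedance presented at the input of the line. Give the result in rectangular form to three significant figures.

Z_in ≈ 18.5 − j4.9 Ω

λ = v/f = 0.7·c / 648 MHz = 0.324 m
βl = 2π·l/λ = 2π × 0.232 = 83.5°
tan(βl) = tan(83.5°) = 8.83
Z_in = Z_0·(Z_L + jZ_0·tanβl)/(Z_0 + jZ_L·tanβl)
     = 50·(137 + j441)/(50 + j1210)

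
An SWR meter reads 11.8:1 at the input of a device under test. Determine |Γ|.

|Γ| ≈ 0.844

|Γ| = (S − 1)/(S + 1) = (11.8 − 1)/(11.8 + 1) = 10.8/12.8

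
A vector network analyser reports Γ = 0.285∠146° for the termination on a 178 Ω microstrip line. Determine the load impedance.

Z_L = Z_0·(1 + Γ)/(1 − Γ) = 178·(0.764 + j0.159)/(1.24 − j0.159)

Z_L ≈ 105 + j36.5 Ω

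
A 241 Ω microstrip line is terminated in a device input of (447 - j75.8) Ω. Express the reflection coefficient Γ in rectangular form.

Γ ≈ 0.308 − j0.0763

Γ = (Z_L − Z_0)/(Z_L + Z_0) = (206 − j75.8)/(688 − j75.8)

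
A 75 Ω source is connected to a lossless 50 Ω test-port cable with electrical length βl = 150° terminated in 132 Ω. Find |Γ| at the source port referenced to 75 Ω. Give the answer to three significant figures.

tan(βl) = -0.577
Z_in = Z_0·(Z_L + jZ_0·tanβl)/(Z_0 + jZ_L·tanβl) = 53 + j51.9 Ω
Γ_s = (Z_in − Z_s)/(Z_in + Z_s) = (-22 + j51.9)/(128 + j51.9), |Γ_s| = 0.408

|Γ| ≈ 0.408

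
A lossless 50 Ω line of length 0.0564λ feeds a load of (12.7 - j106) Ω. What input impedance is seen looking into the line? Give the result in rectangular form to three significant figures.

Z_in ≈ 4.52 − j49.3 Ω

βl = 2π × 0.0564 = 20.3°
tan(βl) = tan(20.3°) = 0.37
Z_in = Z_0·(Z_L + jZ_0·tanβl)/(Z_0 + jZ_L·tanβl)
     = 50·(12.7 − j87.5)/(89.2 + j4.7)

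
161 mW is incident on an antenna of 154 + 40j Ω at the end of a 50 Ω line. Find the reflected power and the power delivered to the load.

P_reflected ≈ 46.3 mW; P_delivered ≈ 115 mW

|Γ| = |(104 + j40)/(204 + j40)| = 0.536
|Γ|² = 0.287
P_refl = |Γ|²·P_inc = 46.3 mW, P_del = (1 − |Γ|²)·P_inc = 115 mW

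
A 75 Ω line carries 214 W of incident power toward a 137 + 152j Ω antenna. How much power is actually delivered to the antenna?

|Γ| = |(62 + j152)/(212 + j152)| = 0.629
|Γ|² = 0.396
P_refl = |Γ|²·P_inc = 84.7 W, P_del = (1 − |Γ|²)·P_inc = 129 W

P_delivered ≈ 129 W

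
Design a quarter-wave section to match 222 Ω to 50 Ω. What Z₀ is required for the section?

Z_qwt ≈ 105 Ω

Z_qwt = √(Z_0·R_L) = √(50 × 222) = √11100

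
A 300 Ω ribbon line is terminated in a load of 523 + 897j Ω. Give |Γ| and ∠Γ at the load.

Γ = (Z_L − Z_0)/(Z_L + Z_0) = (223 + j897)/(823 + j897)
|Γ| = 924/1220 = 0.759

Γ ≈ 0.759 ∠ 28.6°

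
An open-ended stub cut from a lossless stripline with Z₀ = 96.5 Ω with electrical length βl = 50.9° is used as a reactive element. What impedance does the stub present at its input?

tan(βl) = 1.23
For an open-ended stub, Z_in = −jZ_0·cot(βl) = −jZ_0/tan(βl)

Z_in ≈ −j78.4 Ω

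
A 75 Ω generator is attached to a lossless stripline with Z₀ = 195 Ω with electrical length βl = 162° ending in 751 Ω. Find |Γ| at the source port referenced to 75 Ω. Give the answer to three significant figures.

tan(βl) = -0.325
Z_in = Z_0·(Z_L + jZ_0·tanβl)/(Z_0 + jZ_L·tanβl) = 324 + j342 Ω
Γ_s = (Z_in − Z_s)/(Z_in + Z_s) = (249 + j342)/(399 + j342), |Γ_s| = 0.805

|Γ| ≈ 0.805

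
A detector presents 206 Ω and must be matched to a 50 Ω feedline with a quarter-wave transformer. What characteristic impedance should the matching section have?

Z_qwt ≈ 101 Ω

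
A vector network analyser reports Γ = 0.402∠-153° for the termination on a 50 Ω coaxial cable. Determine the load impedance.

Z_L = Z_0·(1 + Γ)/(1 − Γ) = 50·(0.642 − j0.183)/(1.36 + j0.183)

Z_L ≈ 22.3 − j9.72 Ω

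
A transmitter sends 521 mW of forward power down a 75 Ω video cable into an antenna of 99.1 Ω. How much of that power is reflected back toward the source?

P_reflected ≈ 9.98 mW

Γ = (99.1 − 75)/(99.1 + 75) = 0.138
|Γ|² = 0.0192
P_refl = |Γ|²·P_inc = 9.98 mW, P_del = (1 − |Γ|²)·P_inc = 511 mW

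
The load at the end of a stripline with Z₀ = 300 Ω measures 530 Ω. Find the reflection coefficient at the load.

Γ = 0.277

Γ = (Z_L − Z_0)/(Z_L + Z_0) = (530 − 300)/(530 + 300) = 230/830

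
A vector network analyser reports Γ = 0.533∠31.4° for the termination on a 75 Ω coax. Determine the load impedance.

Z_L ≈ 143 + j111 Ω

Z_L = Z_0·(1 + Γ)/(1 − Γ) = 75·(1.45 + j0.278)/(0.545 − j0.278)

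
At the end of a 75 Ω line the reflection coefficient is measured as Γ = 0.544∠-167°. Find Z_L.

Z_L = Z_0·(1 + Γ)/(1 − Γ) = 75·(0.47 − j0.122)/(1.53 + j0.122)

Z_L ≈ 22.4 − j7.79 Ω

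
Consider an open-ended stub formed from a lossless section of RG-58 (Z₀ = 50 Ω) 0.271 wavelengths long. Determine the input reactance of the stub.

βl = 2π × 0.271 = 97.6°
tan(βl) = -7.53
For an open-ended stub, Z_in = −jZ_0·cot(βl) = −jZ_0/tan(βl)

X_in ≈ 6.64 Ω (inductive)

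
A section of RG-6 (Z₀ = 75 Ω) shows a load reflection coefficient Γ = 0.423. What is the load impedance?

Z_L = Z_0·(1 + Γ)/(1 − Γ) = 75·(1.42)/(0.577)

Z_L ≈ 185 Ω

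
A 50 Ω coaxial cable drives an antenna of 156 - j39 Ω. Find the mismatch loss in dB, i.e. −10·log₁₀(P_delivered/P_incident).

mismatch loss ≈ 1.49 dB

Γ = (106 − j39)/(206 − j39), |Γ| = 0.539
|Γ|² = 0.29, so P_del/P_inc = 1 − |Γ|² = 0.71
ML = −10·log₁₀(1 − |Γ|²)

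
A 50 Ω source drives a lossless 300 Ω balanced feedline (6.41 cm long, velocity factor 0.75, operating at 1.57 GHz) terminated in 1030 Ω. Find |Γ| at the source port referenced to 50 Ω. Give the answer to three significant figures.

λ = v/f = 0.75·c / 1.57 GHz = 0.143 m
βl = 2π·l/λ = 2π × 0.447 = 161°
tan(βl) = -0.344
Z_in = Z_0·(Z_L + jZ_0·tanβl)/(Z_0 + jZ_L·tanβl) = 481 + j465 Ω
Γ_s = (Z_in − Z_s)/(Z_in + Z_s) = (431 + j465)/(531 + j465), |Γ_s| = 0.898

|Γ| ≈ 0.898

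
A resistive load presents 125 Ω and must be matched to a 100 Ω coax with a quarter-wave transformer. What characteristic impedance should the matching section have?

Z_qwt ≈ 112 Ω

Z_qwt = √(Z_0·R_L) = √(100 × 125) = √12500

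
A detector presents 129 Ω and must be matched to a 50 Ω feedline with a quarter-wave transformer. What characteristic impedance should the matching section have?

Z_qwt ≈ 80.3 Ω

Z_qwt = √(Z_0·R_L) = √(50 × 129) = √6450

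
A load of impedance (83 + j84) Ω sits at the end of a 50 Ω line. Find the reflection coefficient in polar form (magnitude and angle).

Γ = (Z_L − Z_0)/(Z_L + Z_0) = (33 + j84)/(133 + j84)
|Γ| = 90.2/157 = 0.574

Γ ≈ 0.574 ∠ 36.3°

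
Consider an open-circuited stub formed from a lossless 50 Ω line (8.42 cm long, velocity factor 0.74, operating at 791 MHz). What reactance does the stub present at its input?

λ = v/f = 0.74·c / 791 MHz = 0.281 m
βl = 2π·l/λ = 2π × 0.3 = 108°
tan(βl) = -3.08
For an open-circuited stub, Z_in = −jZ_0·cot(βl) = −jZ_0/tan(βl)

X_in ≈ 16.2 Ω (inductive)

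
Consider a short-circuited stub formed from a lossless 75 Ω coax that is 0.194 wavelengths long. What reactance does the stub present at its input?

βl = 2π × 0.194 = 69.8°
tan(βl) = 2.72
For a short-circuited stub, Z_in = jZ_0·tan(βl)

X_in ≈ 204 Ω (inductive)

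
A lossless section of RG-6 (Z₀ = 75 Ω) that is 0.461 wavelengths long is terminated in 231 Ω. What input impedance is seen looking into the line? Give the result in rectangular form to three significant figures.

Z_in ≈ 154 + j99.9 Ω

βl = 2π × 0.461 = 166°
tan(βl) = tan(166°) = -0.25
Z_in = Z_0·(Z_L + jZ_0·tanβl)/(Z_0 + jZ_L·tanβl)
     = 75·(231 − j18.8)/(75 − j57.8)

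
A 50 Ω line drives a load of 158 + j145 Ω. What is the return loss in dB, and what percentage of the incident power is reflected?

Γ = (108 + j145)/(208 + j145), |Γ| = 0.713
RL = −20·log₁₀(0.713) = 2.94 dB
P_refl/P_inc = |Γ|² = 0.508

RL ≈ 2.94 dB; 50.8% of incident power reflected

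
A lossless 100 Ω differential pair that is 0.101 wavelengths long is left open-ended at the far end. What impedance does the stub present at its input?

βl = 2π × 0.101 = 36.4°
tan(βl) = 0.736
For an open-ended stub, Z_in = −jZ_0·cot(βl) = −jZ_0/tan(βl)

Z_in ≈ −j136 Ω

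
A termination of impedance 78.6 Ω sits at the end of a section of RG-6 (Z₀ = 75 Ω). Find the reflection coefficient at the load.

Γ = (Z_L − Z_0)/(Z_L + Z_0) = (78.6 − 75)/(78.6 + 75) = 3.6/153.6

Γ = 0.0234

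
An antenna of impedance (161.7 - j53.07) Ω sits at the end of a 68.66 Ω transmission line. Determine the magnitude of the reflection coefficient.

Γ = (Z_L − Z_0)/(Z_L + Z_0) = (93.04 − j53.07)/(230.4 − j53.07)
|Γ| = 107/236

|Γ| ≈ 0.453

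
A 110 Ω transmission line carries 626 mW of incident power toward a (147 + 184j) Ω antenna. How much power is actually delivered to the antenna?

|Γ| = |(37 + j184)/(257 + j184)| = 0.594
|Γ|² = 0.353
P_refl = |Γ|²·P_inc = 221 mW, P_del = (1 − |Γ|²)·P_inc = 405 mW

P_delivered ≈ 405 mW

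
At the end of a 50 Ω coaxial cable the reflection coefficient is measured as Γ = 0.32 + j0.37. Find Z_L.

Z_L = Z_0·(1 + Γ)/(1 − Γ) = 50·(1.32 + j0.37)/(0.68 − j0.37)

Z_L ≈ 63.5 + j61.7 Ω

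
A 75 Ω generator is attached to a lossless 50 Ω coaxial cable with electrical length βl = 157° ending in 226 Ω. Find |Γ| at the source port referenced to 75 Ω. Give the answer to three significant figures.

|Γ| ≈ 0.567

tan(βl) = -0.424
Z_in = Z_0·(Z_L + jZ_0·tanβl)/(Z_0 + jZ_L·tanβl) = 57 + j88.1 Ω
Γ_s = (Z_in − Z_s)/(Z_in + Z_s) = (-18 + j88.1)/(132 + j88.1), |Γ_s| = 0.567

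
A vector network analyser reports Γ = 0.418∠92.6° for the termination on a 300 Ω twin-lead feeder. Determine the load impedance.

Z_L = Z_0·(1 + Γ)/(1 − Γ) = 300·(0.981 + j0.418)/(1.02 − j0.418)

Z_L ≈ 204 + j207 Ω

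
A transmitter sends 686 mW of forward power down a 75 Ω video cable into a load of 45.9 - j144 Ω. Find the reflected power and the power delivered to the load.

|Γ| = |(-29.1 − j144)/(120.9 − j144)| = 0.781
|Γ|² = 0.61
P_refl = |Γ|²·P_inc = 419 mW, P_del = (1 − |Γ|²)·P_inc = 267 mW

P_reflected ≈ 419 mW; P_delivered ≈ 267 mW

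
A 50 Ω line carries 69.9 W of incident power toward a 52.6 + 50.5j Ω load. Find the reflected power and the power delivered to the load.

|Γ| = |(2.6 + j50.5)/(102.6 + j50.5)| = 0.442
|Γ|² = 0.196
P_refl = |Γ|²·P_inc = 13.7 W, P_del = (1 − |Γ|²)·P_inc = 56.2 W

P_reflected ≈ 13.7 W; P_delivered ≈ 56.2 W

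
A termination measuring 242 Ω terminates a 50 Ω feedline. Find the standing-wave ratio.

Γ = (242 − 50)/(242 + 50) = 0.658
VSWR = (1 + 0.658)/(1 − 0.658)

VSWR ≈ 4.84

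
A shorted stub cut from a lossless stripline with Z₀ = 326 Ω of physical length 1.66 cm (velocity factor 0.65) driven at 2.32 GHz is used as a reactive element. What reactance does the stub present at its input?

λ = v/f = 0.65·c / 2.32 GHz = 0.0841 m
βl = 2π·l/λ = 2π × 0.197 = 71.1°
tan(βl) = 2.92
For a shorted stub, Z_in = jZ_0·tan(βl)

X_in ≈ 952 Ω (inductive)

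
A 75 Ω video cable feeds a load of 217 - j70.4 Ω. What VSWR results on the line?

VSWR ≈ 3.23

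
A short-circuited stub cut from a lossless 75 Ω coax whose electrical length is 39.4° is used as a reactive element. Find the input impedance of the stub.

Z_in ≈ +j61.6 Ω

tan(βl) = 0.821
For a short-circuited stub, Z_in = jZ_0·tan(βl)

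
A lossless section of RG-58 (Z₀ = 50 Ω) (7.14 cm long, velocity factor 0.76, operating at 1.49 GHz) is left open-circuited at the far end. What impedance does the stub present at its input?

λ = v/f = 0.76·c / 1.49 GHz = 0.153 m
βl = 2π·l/λ = 2π × 0.467 = 168°
tan(βl) = -0.213
For an open-circuited stub, Z_in = −jZ_0·cot(βl) = −jZ_0/tan(βl)

Z_in ≈ +j235 Ω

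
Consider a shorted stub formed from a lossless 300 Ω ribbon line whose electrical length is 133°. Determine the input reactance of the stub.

tan(βl) = -1.07
For a shorted stub, Z_in = jZ_0·tan(βl)

X_in ≈ -322 Ω (capacitive)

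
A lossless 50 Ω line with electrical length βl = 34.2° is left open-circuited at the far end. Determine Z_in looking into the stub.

tan(βl) = 0.68
For an open-circuited stub, Z_in = −jZ_0·cot(βl) = −jZ_0/tan(βl)

Z_in ≈ −j73.6 Ω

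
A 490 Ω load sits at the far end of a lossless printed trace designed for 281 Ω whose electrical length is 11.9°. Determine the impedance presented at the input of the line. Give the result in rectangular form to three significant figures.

tan(βl) = tan(11.9°) = 0.211
Z_in = Z_0·(Z_L + jZ_0·tanβl)/(Z_0 + jZ_L·tanβl)
     = 281·(490 + j59.2)/(281 + j103)

Z_in ≈ 451 − j106 Ω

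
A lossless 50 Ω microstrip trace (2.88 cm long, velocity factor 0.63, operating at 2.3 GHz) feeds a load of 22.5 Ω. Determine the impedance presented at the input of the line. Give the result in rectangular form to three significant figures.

Z_in ≈ 46.8 − j39.6 Ω

λ = v/f = 0.63·c / 2.3 GHz = 0.0822 m
βl = 2π·l/λ = 2π × 0.35 = 126°
tan(βl) = tan(126°) = -1.37
Z_in = Z_0·(Z_L + jZ_0·tanβl)/(Z_0 + jZ_L·tanβl)
     = 50·(22.5 − j68.4)/(50 − j30.8)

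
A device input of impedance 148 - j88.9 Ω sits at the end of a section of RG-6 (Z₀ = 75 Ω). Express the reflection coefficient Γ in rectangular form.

Γ = (Z_L − Z_0)/(Z_L + Z_0) = (73 − j88.9)/(223 − j88.9)

Γ ≈ 0.42 − j0.231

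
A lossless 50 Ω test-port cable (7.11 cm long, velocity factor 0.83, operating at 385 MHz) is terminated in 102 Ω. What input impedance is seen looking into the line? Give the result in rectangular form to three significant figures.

λ = v/f = 0.83·c / 385 MHz = 0.647 m
βl = 2π·l/λ = 2π × 0.11 = 39.6°
tan(βl) = tan(39.6°) = 0.827
Z_in = Z_0·(Z_L + jZ_0·tanβl)/(Z_0 + jZ_L·tanβl)
     = 50·(102 + j41.3)/(50 + j84.3)

Z_in ≈ 44.7 − j34 Ω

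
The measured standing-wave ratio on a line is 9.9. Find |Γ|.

|Γ| = (S − 1)/(S + 1) = (9.9 − 1)/(9.9 + 1) = 8.9/10.9

|Γ| ≈ 0.817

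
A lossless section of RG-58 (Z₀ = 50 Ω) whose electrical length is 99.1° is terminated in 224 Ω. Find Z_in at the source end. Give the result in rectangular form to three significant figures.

tan(βl) = tan(99.1°) = -6.24
Z_in = Z_0·(Z_L + jZ_0·tanβl)/(Z_0 + jZ_L·tanβl)
     = 50·(224 − j312)/(50 − j1400)

Z_in ≈ 11.4 + j7.6 Ω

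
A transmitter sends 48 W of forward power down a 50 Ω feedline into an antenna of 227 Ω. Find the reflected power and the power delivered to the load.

P_reflected ≈ 19.6 W; P_delivered ≈ 28.4 W

Γ = (227 − 50)/(227 + 50) = 0.639
|Γ|² = 0.408
P_refl = |Γ|²·P_inc = 19.6 W, P_del = (1 − |Γ|²)·P_inc = 28.4 W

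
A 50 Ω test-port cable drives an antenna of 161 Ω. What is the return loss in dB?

Γ = (161 − 50)/(161 + 50) = 0.526
RL = −20·log₁₀|Γ| = −20·log₁₀(0.526)

RL ≈ 5.58 dB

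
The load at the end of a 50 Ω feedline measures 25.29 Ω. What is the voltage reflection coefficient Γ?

Γ = (Z_L − Z_0)/(Z_L + Z_0) = (25.29 − 50)/(25.29 + 50) = -24.71/75.29

Γ = -0.328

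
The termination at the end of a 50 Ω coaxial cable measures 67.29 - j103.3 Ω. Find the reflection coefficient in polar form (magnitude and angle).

Γ ≈ 0.67 ∠ -39.1°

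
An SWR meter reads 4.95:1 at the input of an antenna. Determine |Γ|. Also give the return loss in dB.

|Γ| ≈ 0.664; return loss ≈ 3.56 dB

|Γ| = (S − 1)/(S + 1) = (4.95 − 1)/(4.95 + 1) = 3.95/5.95
RL = −20·log₁₀|Γ| = −20·log₁₀(0.664)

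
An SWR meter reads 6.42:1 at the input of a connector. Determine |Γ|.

|Γ| ≈ 0.73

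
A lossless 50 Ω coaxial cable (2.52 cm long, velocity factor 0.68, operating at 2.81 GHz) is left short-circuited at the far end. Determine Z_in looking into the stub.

Z_in ≈ −j71.5 Ω

λ = v/f = 0.68·c / 2.81 GHz = 0.0726 m
βl = 2π·l/λ = 2π × 0.347 = 125°
tan(βl) = -1.43
For a short-circuited stub, Z_in = jZ_0·tan(βl)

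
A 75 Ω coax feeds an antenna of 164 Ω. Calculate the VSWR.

VSWR ≈ 2.19

Γ = (164 − 75)/(164 + 75) = 0.372
VSWR = (1 + 0.372)/(1 − 0.372)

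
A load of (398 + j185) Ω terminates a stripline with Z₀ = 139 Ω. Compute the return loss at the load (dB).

Γ = (259 + j185)/(537 + j185), |Γ| = 0.56
RL = −20·log₁₀|Γ| = −20·log₁₀(0.56)

RL ≈ 5.03 dB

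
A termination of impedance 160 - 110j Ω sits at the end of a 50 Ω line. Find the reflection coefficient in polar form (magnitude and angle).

Γ ≈ 0.656 ∠ -17.4°

Γ = (Z_L − Z_0)/(Z_L + Z_0) = (110 − j110)/(210 − j110)
|Γ| = 156/237 = 0.656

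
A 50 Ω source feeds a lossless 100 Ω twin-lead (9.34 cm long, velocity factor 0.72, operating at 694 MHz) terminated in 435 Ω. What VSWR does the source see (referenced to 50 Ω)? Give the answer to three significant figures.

VSWR ≈ 2.88

λ = v/f = 0.72·c / 694 MHz = 0.311 m
βl = 2π·l/λ = 2π × 0.3 = 108°
tan(βl) = -3.07
Z_in = Z_0·(Z_L + jZ_0·tanβl)/(Z_0 + jZ_L·tanβl) = 25.3 + j30.7 Ω
Γ_s = (Z_in − Z_s)/(Z_in + Z_s) = (-24.7 + j30.7)/(75.3 + j30.7), |Γ_s| = 0.485
VSWR = (1 + |Γ_s|)/(1 − |Γ_s|)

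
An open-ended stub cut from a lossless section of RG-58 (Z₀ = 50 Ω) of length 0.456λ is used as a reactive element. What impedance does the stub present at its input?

Z_in ≈ +j176 Ω

βl = 2π × 0.456 = 164°
tan(βl) = -0.284
For an open-ended stub, Z_in = −jZ_0·cot(βl) = −jZ_0/tan(βl)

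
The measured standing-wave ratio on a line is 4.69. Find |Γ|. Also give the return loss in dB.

|Γ| ≈ 0.649; return loss ≈ 3.76 dB

|Γ| = (S − 1)/(S + 1) = (4.69 − 1)/(4.69 + 1) = 3.69/5.69
RL = −20·log₁₀|Γ| = −20·log₁₀(0.649)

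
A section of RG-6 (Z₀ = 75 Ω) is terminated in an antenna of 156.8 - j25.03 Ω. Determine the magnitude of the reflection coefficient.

Γ = (Z_L − Z_0)/(Z_L + Z_0) = (81.8 − j25.03)/(231.8 − j25.03)
|Γ| = 85.5/233

|Γ| ≈ 0.367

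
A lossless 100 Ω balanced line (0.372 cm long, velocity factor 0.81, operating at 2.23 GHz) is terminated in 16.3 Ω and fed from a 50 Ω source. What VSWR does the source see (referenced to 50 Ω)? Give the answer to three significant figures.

λ = v/f = 0.81·c / 2.23 GHz = 0.109 m
βl = 2π·l/λ = 2π × 0.0341 = 12.3°
tan(βl) = 0.218
Z_in = Z_0·(Z_L + jZ_0·tanβl)/(Z_0 + jZ_L·tanβl) = 17.1 + j21.2 Ω
Γ_s = (Z_in − Z_s)/(Z_in + Z_s) = (-32.9 + j21.2)/(67.1 + j21.2), |Γ_s| = 0.557
VSWR = (1 + |Γ_s|)/(1 − |Γ_s|)

VSWR ≈ 3.51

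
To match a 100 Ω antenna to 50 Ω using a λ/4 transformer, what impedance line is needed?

Z_qwt = √(Z_0·R_L) = √(50 × 100) = √5000

Z_qwt ≈ 70.7 Ω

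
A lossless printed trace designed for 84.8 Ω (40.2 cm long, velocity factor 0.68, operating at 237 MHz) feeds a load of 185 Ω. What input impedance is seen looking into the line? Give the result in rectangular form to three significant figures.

λ = v/f = 0.68·c / 237 MHz = 0.861 m
βl = 2π·l/λ = 2π × 0.467 = 168°
tan(βl) = tan(168°) = -0.21
Z_in = Z_0·(Z_L + jZ_0·tanβl)/(Z_0 + jZ_L·tanβl)
     = 84.8·(185 − j17.8)/(84.8 − j38.9)

Z_in ≈ 160 + j55.4 Ω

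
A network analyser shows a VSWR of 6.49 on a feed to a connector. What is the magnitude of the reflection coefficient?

|Γ| = (S − 1)/(S + 1) = (6.49 − 1)/(6.49 + 1) = 5.49/7.49

|Γ| ≈ 0.733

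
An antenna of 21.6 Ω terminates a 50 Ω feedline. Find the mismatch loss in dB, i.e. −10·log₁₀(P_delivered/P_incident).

mismatch loss ≈ 0.743 dB

Γ = (21.6 − 50)/(21.6 + 50) = -0.397
|Γ|² = 0.157, so P_del/P_inc = 1 − |Γ|² = 0.843
ML = −10·log₁₀(1 − |Γ|²)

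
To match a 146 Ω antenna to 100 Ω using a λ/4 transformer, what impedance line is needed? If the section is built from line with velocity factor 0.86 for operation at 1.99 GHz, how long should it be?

Z_qwt ≈ 121 Ω; length ≈ 3.24 cm

Z_qwt = √(Z_0·R_L) = √(100 × 146) = √14600
λ = 0.86·c/f = 0.13 m, so l = λ/4 = 0.0324 m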